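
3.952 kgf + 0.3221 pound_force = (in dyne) 4.019e+06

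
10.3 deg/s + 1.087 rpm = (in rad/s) 0.2936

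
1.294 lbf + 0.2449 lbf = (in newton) 6.845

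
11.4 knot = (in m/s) 5.865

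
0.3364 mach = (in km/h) 412.4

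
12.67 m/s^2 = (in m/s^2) 12.67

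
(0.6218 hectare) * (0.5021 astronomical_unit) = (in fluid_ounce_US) 1.579e+19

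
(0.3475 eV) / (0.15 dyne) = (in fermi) 37.12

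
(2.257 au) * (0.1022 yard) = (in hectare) 3.155e+06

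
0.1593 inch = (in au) 2.705e-14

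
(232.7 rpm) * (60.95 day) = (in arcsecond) 2.647e+13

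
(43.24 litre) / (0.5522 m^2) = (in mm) 78.3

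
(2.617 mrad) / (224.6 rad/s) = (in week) 1.927e-11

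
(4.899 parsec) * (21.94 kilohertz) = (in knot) 6.447e+21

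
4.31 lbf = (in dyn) 1.917e+06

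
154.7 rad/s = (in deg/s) 8864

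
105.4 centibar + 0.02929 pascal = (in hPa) 1054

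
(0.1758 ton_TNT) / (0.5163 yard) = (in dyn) 1.558e+14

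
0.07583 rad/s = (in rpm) 0.7241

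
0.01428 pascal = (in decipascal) 0.1428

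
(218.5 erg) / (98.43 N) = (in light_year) 2.346e-23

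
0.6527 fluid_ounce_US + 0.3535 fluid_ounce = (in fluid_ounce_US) 1.006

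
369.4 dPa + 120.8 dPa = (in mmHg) 0.3677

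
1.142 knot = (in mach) 0.001725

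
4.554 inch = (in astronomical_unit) 7.732e-13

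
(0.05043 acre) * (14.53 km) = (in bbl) 1.865e+07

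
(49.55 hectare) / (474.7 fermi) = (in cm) 1.044e+20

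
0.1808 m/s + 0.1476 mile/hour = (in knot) 0.4797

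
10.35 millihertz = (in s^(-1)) 0.01035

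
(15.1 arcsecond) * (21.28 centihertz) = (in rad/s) 1.558e-05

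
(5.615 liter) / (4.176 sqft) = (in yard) 0.01583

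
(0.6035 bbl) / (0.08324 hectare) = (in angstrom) 1.153e+06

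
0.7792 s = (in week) 1.288e-06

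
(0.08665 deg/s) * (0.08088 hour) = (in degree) 25.23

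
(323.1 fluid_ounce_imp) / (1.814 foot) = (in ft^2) 0.1787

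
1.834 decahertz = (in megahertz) 1.834e-05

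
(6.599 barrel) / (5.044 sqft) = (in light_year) 2.367e-16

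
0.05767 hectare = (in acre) 0.1425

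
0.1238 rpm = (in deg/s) 0.7428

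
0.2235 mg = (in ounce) 7.884e-06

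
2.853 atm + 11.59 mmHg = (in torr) 2180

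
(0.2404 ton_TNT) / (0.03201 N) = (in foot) 1.031e+11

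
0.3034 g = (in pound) 0.0006689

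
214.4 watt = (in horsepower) 0.2875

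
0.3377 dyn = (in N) 3.377e-06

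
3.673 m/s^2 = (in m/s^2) 3.673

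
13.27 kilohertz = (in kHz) 13.27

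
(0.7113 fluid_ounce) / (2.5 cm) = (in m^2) 0.0008414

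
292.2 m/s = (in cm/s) 2.922e+04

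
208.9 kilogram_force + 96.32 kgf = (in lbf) 672.9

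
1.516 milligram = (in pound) 3.342e-06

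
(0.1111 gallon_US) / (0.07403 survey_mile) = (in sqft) 3.8e-05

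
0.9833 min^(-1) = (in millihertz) 16.39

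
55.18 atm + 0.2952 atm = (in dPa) 5.621e+07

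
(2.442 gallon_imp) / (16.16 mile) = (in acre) 1.055e-10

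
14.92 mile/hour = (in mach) 0.01959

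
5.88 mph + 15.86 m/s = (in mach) 0.0543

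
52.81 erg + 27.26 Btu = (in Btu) 27.26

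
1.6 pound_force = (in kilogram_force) 0.7257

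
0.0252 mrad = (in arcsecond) 5.198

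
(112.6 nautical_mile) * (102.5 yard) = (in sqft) 2.104e+08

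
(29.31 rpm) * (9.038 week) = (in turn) 2.67e+06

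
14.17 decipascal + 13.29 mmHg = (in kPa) 1.773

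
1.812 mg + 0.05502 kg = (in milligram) 5.502e+04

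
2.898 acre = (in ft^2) 1.262e+05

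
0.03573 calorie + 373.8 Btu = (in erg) 3.944e+12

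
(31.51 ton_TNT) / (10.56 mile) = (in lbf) 1.744e+06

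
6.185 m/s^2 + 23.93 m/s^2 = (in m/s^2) 30.11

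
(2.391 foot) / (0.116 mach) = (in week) 3.051e-08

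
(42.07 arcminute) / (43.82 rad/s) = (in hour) 7.758e-08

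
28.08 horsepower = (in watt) 2.094e+04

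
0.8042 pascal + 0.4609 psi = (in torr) 23.84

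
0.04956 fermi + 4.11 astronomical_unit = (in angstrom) 6.148e+21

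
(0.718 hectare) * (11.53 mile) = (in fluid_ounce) 4.505e+12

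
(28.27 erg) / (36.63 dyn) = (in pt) 21.88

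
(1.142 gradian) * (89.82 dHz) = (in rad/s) 0.1611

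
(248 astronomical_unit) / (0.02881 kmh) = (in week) 7.665e+09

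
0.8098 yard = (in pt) 2099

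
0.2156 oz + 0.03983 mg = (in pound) 0.01348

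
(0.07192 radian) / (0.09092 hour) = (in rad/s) 0.0002197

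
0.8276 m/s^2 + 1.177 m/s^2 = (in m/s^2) 2.005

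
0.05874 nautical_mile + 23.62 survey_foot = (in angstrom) 1.16e+12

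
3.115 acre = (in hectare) 1.261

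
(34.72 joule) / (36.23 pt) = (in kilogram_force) 277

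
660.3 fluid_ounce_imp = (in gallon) 4.956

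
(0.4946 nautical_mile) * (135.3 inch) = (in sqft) 3.388e+04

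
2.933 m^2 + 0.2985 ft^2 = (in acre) 0.0007316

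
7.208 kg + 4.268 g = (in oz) 254.4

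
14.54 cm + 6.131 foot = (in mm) 2014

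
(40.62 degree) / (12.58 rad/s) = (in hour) 1.565e-05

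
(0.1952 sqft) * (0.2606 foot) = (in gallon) 0.3805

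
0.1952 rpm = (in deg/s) 1.171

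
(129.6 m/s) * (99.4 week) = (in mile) 4.841e+06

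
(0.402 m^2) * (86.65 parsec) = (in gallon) 2.839e+20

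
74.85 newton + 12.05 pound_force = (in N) 128.5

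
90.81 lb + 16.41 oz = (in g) 4.166e+04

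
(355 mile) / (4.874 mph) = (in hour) 72.84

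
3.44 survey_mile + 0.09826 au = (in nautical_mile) 7.937e+06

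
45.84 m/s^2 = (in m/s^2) 45.84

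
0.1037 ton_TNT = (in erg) 4.339e+15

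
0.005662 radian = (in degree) 0.3244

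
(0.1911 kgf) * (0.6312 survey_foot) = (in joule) 0.3605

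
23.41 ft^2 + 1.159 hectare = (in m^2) 1.159e+04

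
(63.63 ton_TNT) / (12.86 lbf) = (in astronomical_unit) 0.03111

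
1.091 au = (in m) 1.632e+11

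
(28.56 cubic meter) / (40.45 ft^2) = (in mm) 7600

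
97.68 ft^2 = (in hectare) 0.0009075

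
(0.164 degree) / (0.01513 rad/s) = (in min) 0.003153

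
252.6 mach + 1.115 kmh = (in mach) 252.6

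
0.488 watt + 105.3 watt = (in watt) 105.8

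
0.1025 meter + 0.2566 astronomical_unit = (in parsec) 1.244e-06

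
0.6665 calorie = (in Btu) 0.002643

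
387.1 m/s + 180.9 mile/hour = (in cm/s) 4.68e+04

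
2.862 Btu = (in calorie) 721.7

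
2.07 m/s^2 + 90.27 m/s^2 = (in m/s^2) 92.34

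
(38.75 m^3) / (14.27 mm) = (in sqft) 2.923e+04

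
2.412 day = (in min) 3473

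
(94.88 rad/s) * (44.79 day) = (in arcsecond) 7.573e+13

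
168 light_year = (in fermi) 1.589e+33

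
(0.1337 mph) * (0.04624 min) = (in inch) 6.528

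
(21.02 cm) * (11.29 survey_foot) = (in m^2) 0.7233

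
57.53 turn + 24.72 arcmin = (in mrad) 3.615e+05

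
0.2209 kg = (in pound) 0.487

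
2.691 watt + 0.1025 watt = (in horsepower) 0.003746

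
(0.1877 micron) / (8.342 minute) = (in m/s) 3.75e-10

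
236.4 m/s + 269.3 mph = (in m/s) 356.8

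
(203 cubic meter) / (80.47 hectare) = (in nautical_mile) 1.362e-07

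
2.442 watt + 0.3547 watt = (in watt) 2.797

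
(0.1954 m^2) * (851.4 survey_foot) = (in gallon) 1.34e+04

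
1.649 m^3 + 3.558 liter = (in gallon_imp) 363.5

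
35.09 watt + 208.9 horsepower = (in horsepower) 208.9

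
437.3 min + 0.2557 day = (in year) 0.001533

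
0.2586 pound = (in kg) 0.1173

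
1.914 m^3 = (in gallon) 505.6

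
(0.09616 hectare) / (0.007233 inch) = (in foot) 1.717e+07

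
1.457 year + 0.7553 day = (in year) 1.459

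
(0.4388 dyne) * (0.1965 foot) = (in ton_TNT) 6.281e-17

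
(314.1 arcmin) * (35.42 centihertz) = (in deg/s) 1.854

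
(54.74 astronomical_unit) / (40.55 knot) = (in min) 6.543e+09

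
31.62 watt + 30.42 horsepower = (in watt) 2.272e+04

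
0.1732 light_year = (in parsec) 0.0531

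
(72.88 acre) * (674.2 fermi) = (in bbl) 1.251e-06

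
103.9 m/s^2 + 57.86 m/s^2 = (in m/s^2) 161.8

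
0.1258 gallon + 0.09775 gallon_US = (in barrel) 0.005323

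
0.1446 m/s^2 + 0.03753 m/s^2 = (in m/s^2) 0.1821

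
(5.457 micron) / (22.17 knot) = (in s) 4.785e-07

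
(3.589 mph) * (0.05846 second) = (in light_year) 9.914e-18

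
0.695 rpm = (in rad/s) 0.07278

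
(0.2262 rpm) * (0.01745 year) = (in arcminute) 4.481e+07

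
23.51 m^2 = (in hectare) 0.002351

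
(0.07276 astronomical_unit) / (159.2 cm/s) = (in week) 1.13e+04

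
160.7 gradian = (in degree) 144.6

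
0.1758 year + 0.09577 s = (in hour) 1540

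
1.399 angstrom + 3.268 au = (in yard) 5.347e+11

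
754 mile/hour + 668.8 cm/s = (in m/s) 343.8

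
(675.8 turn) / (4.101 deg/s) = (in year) 0.001881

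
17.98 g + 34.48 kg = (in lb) 76.06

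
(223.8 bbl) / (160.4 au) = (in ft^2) 1.596e-11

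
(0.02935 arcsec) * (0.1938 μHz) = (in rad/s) 2.758e-14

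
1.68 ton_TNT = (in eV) 4.387e+28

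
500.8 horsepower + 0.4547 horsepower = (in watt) 3.738e+05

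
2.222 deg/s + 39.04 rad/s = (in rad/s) 39.08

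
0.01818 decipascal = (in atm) 1.794e-08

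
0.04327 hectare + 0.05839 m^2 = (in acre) 0.1069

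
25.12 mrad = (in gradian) 1.599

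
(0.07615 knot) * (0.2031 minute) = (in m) 0.4774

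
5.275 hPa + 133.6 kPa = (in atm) 1.324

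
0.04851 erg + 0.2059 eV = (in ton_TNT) 1.159e-18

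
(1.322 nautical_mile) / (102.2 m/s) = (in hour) 0.006655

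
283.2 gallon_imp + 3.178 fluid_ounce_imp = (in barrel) 8.098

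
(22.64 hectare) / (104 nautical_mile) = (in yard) 1.285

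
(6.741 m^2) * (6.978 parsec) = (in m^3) 1.451e+18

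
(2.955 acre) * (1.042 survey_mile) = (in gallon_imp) 4.411e+09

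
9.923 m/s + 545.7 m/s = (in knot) 1080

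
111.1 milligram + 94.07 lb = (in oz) 1505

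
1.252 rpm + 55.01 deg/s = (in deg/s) 62.52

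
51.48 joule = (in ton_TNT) 1.23e-08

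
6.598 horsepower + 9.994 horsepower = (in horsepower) 16.59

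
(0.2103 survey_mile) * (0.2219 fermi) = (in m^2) 7.51e-14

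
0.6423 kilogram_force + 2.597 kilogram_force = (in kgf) 3.239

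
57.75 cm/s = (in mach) 0.001696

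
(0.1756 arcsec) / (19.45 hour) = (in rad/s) 1.216e-11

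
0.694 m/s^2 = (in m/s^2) 0.694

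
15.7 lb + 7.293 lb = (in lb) 22.99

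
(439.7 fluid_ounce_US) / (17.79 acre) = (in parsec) 5.853e-24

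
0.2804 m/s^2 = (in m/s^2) 0.2804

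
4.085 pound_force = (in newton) 18.17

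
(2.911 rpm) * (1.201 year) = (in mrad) 1.155e+10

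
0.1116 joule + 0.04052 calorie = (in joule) 0.2811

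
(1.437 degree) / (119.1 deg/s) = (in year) 3.826e-10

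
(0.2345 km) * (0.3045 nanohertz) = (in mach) 2.097e-10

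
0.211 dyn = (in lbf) 4.743e-07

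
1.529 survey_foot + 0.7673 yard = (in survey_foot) 3.831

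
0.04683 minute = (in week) 4.646e-06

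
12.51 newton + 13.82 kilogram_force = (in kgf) 15.1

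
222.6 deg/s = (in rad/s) 3.885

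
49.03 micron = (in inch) 0.00193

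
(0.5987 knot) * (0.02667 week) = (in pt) 1.408e+07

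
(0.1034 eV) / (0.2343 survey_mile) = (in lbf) 9.877e-24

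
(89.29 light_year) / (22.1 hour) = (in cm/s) 1.062e+15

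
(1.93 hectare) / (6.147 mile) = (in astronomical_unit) 1.304e-11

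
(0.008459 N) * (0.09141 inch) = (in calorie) 4.694e-06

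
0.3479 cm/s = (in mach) 1.022e-05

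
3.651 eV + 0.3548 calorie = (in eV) 9.265e+18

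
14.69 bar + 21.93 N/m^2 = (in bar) 14.69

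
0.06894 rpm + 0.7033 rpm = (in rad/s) 0.08087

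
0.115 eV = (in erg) 1.843e-13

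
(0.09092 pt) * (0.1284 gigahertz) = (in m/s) 4118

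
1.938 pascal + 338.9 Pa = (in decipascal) 3408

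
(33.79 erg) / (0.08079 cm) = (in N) 0.004182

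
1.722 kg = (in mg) 1.722e+06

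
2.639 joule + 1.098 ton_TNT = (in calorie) 1.098e+09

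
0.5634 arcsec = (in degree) 0.0001565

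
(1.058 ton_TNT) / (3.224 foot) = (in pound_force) 1.013e+09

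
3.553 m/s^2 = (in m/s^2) 3.553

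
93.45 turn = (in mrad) 5.872e+05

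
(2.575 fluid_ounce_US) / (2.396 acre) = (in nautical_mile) 4.241e-12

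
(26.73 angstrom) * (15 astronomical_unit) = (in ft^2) 6.456e+04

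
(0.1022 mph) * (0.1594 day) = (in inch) 2.477e+04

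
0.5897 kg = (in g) 589.7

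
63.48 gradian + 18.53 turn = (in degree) 6728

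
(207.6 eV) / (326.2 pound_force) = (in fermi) 2.292e-05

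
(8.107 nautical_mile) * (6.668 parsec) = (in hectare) 3.089e+17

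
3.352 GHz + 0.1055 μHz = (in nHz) 3.352e+18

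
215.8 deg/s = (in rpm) 35.97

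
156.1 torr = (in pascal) 2.081e+04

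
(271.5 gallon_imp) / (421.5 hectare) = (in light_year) 3.095e-23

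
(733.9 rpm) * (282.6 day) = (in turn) 2.987e+08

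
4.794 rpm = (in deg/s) 28.76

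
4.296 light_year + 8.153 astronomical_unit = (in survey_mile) 2.526e+13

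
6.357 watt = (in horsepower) 0.008525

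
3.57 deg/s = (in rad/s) 0.06231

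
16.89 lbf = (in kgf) 7.661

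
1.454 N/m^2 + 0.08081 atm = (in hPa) 81.9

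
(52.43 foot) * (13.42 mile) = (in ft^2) 3.715e+06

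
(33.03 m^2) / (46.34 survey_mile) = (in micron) 442.9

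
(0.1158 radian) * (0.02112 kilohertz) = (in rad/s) 2.446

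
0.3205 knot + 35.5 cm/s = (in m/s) 0.5199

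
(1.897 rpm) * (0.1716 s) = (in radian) 0.03409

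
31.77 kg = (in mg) 3.177e+07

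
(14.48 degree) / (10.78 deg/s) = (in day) 1.555e-05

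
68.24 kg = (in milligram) 6.824e+07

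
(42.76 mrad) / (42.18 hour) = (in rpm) 2.689e-06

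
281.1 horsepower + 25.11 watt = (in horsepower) 281.1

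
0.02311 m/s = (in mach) 6.787e-05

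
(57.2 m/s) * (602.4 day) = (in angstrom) 2.977e+19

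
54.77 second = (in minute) 0.9128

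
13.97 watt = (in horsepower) 0.01873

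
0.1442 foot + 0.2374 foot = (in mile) 7.227e-05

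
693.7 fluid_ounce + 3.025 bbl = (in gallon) 132.5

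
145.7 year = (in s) 4.595e+09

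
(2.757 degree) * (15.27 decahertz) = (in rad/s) 7.348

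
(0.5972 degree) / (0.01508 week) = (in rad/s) 1.143e-06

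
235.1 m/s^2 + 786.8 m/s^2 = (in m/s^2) 1022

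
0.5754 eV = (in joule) 9.219e-20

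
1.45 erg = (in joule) 1.45e-07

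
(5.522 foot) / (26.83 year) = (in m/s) 1.989e-09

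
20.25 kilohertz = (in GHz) 2.025e-05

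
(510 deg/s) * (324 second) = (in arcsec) 5.949e+08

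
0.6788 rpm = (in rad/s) 0.07108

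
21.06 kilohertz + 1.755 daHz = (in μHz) 2.108e+10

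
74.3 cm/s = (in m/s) 0.743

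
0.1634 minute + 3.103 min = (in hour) 0.05444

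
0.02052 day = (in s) 1773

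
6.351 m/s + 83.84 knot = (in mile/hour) 110.7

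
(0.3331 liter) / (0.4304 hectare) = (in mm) 7.739e-05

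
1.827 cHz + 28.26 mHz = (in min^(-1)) 2.792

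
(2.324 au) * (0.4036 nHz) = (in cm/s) 1.403e+04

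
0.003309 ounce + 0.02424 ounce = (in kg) 0.000781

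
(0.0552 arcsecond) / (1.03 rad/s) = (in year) 8.239e-15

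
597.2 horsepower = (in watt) 4.453e+05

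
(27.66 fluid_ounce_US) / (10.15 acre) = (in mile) 1.237e-11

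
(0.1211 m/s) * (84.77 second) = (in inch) 404.2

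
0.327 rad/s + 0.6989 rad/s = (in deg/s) 58.78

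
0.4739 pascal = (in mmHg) 0.003555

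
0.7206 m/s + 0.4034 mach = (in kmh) 497.1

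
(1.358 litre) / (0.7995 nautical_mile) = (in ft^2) 9.872e-06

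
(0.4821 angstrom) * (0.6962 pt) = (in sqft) 1.275e-13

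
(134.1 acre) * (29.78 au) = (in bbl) 1.521e+19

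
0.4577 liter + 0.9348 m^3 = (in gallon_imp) 205.7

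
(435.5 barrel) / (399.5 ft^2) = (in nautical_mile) 0.001007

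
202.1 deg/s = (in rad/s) 3.527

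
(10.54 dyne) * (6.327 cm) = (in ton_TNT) 1.594e-15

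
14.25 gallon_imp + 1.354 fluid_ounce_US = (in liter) 64.82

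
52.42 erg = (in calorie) 1.253e-06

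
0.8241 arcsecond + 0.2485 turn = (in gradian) 99.4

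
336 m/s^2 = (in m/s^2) 336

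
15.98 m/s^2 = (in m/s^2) 15.98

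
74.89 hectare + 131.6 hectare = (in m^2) 2.065e+06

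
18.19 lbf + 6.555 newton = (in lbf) 19.66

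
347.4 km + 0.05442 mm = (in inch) 1.368e+07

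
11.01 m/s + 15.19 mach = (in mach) 15.22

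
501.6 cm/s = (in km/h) 18.06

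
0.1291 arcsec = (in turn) 9.961e-08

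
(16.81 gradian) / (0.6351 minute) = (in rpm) 0.06617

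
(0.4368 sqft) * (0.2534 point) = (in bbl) 2.282e-05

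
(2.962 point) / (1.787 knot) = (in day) 1.316e-08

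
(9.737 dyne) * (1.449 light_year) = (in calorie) 3.19e+11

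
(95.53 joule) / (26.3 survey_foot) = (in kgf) 1.215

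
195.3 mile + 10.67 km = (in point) 9.212e+08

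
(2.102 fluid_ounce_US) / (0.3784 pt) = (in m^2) 0.4657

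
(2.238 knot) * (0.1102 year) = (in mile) 2486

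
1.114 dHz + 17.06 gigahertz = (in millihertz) 1.706e+13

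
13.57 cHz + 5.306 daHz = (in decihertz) 532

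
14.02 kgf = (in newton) 137.5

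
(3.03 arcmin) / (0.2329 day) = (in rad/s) 4.38e-08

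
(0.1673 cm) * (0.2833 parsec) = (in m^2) 1.462e+13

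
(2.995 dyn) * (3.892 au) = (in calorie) 4.168e+06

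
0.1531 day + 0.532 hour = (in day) 0.1753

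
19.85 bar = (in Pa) 1.985e+06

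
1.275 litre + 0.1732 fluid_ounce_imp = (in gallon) 0.3381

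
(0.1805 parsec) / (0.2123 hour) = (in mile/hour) 1.63e+13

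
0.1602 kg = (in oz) 5.651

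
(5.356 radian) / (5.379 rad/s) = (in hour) 0.0002766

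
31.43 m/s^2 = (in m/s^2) 31.43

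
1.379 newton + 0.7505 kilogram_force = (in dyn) 8.739e+05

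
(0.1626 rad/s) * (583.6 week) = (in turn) 9.134e+06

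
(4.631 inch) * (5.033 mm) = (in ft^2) 0.006372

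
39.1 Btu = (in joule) 4.125e+04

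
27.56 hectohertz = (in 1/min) 1.654e+05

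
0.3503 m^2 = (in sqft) 3.771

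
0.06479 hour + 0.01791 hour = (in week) 0.0004923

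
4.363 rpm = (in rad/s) 0.4569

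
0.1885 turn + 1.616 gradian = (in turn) 0.1925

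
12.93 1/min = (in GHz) 2.155e-10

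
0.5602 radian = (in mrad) 560.2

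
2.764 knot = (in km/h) 5.119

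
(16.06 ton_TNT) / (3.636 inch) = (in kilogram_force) 7.419e+10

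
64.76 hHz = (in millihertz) 6.476e+06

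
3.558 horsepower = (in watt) 2653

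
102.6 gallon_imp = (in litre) 466.4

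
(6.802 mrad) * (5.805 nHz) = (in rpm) 3.771e-10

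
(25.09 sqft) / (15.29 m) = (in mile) 9.473e-05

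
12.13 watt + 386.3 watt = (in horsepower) 0.5343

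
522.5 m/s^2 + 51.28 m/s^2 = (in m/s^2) 573.8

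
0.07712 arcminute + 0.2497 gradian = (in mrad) 3.945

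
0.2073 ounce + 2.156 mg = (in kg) 0.005879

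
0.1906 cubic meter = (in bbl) 1.199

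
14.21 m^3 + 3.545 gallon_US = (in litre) 1.422e+04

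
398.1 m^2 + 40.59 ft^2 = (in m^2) 401.9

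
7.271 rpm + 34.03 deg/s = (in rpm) 12.94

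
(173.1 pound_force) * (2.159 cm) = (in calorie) 3.973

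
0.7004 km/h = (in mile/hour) 0.4352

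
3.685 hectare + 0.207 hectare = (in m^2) 3.892e+04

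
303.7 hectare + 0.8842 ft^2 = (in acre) 750.5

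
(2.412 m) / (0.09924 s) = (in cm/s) 2430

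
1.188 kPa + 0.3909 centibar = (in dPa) 1.579e+04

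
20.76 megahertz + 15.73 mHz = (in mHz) 2.076e+10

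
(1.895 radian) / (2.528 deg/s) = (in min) 0.7158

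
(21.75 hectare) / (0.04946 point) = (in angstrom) 1.247e+20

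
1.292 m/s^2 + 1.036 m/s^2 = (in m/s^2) 2.328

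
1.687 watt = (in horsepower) 0.002262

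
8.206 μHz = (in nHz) 8206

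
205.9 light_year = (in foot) 6.391e+18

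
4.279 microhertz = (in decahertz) 4.279e-07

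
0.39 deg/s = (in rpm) 0.065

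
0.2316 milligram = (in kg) 2.316e-07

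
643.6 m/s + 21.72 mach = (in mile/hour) 1.798e+04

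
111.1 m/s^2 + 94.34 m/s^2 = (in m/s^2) 205.4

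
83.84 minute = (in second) 5030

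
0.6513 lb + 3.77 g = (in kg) 0.2992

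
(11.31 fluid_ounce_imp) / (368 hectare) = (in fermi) 8.732e+04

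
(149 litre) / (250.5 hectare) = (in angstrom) 594.8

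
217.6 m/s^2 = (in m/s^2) 217.6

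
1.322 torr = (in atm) 0.001739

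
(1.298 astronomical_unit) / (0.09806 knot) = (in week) 6.364e+06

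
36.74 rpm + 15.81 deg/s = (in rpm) 39.38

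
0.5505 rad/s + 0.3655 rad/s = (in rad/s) 0.916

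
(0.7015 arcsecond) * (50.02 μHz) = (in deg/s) 9.747e-09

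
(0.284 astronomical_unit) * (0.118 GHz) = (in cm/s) 5.013e+20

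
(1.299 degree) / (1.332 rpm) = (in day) 1.881e-06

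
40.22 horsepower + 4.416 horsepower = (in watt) 3.329e+04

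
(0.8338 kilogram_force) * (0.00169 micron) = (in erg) 0.1382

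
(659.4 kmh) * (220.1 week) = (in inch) 9.599e+11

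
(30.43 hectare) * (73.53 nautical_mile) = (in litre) 4.144e+13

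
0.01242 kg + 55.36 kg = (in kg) 55.37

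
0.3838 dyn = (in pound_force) 8.628e-07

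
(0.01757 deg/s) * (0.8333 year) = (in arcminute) 2.77e+07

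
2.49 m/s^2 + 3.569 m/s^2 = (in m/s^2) 6.059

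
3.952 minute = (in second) 237.1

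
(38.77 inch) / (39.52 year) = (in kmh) 2.845e-09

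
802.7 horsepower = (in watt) 5.986e+05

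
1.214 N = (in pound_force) 0.2729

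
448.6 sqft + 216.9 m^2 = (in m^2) 258.6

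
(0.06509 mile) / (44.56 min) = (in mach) 0.0001151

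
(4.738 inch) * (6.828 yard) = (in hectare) 7.514e-05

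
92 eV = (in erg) 1.474e-10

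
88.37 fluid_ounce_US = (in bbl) 0.01644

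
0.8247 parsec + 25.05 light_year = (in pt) 7.439e+20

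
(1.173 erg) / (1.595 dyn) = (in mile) 4.57e-06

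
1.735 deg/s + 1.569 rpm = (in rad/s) 0.1946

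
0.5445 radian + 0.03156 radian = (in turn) 0.09168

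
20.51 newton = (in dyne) 2.051e+06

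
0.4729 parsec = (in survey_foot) 4.787e+16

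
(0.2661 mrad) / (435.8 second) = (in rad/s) 6.106e-07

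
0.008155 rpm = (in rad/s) 0.000854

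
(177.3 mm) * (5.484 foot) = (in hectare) 2.964e-05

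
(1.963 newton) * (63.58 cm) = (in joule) 1.248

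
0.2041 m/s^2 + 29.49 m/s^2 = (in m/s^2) 29.69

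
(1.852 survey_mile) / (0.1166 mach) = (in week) 0.0001241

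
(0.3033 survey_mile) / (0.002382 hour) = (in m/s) 56.92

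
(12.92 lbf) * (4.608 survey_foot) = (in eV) 5.038e+20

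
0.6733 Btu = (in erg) 7.104e+09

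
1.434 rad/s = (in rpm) 13.69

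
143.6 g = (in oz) 5.065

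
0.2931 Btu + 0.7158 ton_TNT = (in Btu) 2.839e+06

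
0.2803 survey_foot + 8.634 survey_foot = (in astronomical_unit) 1.816e-11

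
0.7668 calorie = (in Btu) 0.003041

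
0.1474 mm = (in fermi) 1.474e+11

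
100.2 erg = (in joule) 1.002e-05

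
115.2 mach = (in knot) 7.625e+04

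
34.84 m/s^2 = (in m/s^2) 34.84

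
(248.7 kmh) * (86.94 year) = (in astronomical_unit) 1.266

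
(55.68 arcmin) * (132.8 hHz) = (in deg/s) 1.232e+04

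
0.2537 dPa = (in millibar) 0.0002537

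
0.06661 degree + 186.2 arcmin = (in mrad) 55.33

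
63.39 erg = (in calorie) 1.515e-06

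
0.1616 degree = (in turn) 0.0004489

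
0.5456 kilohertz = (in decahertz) 54.56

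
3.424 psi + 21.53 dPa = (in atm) 0.233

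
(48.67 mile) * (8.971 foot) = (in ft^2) 2.305e+06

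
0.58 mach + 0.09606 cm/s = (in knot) 383.9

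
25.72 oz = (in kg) 0.7291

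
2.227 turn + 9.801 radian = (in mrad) 2.379e+04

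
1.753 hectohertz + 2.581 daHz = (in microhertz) 2.011e+08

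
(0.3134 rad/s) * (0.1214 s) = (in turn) 0.006055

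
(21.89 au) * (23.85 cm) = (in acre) 1.93e+08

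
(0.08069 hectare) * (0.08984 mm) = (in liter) 72.49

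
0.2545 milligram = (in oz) 8.977e-06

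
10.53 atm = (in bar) 10.67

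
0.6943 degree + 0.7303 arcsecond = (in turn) 0.001929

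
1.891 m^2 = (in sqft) 20.35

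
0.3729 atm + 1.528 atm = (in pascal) 1.926e+05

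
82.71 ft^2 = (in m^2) 7.684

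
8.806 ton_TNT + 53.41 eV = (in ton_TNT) 8.806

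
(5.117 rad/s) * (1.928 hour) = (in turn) 5653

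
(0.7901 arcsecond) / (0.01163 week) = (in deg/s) 3.12e-08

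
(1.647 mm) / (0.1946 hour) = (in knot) 4.57e-06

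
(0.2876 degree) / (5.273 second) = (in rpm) 0.00909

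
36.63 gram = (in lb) 0.08076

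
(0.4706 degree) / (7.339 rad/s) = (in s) 0.001119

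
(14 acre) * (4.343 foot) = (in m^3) 7.5e+04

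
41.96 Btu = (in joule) 4.427e+04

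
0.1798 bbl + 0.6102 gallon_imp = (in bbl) 0.1972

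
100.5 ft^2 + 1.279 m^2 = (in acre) 0.002623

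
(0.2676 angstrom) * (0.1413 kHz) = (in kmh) 1.361e-08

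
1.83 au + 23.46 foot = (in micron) 2.738e+17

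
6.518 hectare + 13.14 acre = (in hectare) 11.84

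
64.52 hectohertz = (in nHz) 6.452e+12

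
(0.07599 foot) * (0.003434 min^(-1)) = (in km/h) 4.772e-06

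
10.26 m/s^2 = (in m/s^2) 10.26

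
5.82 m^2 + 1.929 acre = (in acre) 1.93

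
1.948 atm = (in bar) 1.974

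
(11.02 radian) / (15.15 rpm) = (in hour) 0.001929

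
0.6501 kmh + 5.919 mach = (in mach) 5.92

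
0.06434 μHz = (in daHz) 6.434e-09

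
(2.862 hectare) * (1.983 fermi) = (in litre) 5.675e-08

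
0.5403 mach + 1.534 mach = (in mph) 1580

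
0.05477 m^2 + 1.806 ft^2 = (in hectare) 2.226e-05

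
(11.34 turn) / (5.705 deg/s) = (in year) 2.269e-05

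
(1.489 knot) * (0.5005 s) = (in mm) 383.4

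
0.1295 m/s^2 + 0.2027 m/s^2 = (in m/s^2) 0.3322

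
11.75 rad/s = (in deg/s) 673.2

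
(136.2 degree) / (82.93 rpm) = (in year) 8.68e-09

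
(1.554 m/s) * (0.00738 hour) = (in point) 1.17e+05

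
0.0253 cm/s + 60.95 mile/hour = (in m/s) 27.25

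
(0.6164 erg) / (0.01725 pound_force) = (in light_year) 8.491e-23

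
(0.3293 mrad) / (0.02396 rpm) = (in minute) 0.002187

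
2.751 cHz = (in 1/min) 1.651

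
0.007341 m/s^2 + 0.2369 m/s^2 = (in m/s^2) 0.2442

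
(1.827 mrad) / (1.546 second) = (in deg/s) 0.06771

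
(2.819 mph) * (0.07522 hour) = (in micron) 3.413e+08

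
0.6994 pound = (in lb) 0.6994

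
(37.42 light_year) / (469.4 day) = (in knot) 1.697e+10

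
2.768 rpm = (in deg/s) 16.61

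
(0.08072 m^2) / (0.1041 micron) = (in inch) 3.053e+07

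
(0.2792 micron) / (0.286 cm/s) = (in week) 1.614e-10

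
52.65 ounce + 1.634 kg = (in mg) 3.127e+06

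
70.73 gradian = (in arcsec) 2.292e+05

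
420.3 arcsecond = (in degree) 0.1168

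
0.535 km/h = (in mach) 0.0004364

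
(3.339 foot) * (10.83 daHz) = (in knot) 214.3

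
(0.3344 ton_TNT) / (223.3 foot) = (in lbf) 4.621e+06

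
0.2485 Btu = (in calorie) 62.66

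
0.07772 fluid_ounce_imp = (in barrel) 1.389e-05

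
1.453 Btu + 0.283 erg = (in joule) 1533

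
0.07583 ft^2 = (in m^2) 0.007045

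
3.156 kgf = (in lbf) 6.958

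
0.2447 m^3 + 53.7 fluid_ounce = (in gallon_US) 65.06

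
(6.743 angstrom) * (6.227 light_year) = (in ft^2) 4.276e+08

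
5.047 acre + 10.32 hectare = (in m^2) 1.236e+05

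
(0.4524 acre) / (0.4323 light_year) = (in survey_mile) 2.782e-16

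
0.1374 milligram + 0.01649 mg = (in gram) 0.0001539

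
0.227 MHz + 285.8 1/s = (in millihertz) 2.273e+08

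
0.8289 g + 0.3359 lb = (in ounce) 5.404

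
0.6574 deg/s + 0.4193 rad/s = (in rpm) 4.114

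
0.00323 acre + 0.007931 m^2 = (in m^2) 13.08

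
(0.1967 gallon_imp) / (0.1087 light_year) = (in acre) 2.149e-22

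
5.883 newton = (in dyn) 5.883e+05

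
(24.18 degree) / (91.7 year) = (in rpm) 1.394e-09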